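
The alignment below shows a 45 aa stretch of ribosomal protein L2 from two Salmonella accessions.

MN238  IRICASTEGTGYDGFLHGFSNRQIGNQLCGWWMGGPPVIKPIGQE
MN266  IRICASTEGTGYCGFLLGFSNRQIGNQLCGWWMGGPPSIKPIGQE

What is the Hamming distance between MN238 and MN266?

Differing sites — 13:D/C; 17:H/L; 38:V/S.
That gives 3 mismatches out of 45 aligned sites, so the Hamming distance is 3.

3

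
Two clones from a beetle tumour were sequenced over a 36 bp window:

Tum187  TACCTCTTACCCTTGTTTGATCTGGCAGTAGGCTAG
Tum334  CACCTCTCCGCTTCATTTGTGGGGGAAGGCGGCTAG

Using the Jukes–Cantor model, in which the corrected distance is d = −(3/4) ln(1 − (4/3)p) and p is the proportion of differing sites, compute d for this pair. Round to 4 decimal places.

Differing sites — 1:T/C; 8:T/C; 9:A/C; 10:C/G; 12:C/T; 14:T/C; 15:G/A; 20:A/T; 21:T/G; 22:C/G; 23:T/G; 26:C/A; 29:T/G; 30:A/C.
p = 14/36 = 0.388889.
d = −0.75 · ln(1 − (4/3)·0.388889) = −0.75 · ln(0.481481) = −0.75 · (-0.730889) = 0.5482.

0.5482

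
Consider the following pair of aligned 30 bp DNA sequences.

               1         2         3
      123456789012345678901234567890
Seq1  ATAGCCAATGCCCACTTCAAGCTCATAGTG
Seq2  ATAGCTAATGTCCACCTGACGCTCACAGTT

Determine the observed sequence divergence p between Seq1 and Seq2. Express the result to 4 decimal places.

0.2333

Mismatches occur at site 6 (C→T), site 11 (C→T), site 16 (T→C), site 18 (C→G), site 20 (A→C), site 26 (T→C), site 30 (G→T).
There are 7 differences over 30 sites, so p = 7/30 = 0.2333.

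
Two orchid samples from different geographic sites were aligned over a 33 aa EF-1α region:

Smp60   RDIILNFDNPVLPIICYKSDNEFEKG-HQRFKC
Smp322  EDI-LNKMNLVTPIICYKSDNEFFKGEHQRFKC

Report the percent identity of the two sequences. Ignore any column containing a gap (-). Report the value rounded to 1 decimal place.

80.6%

Excluding the 2 gap columns leaves 31 comparable sites.
The sequences differ at positions 1 (R/E), 7 (F/K), 8 (D/M), 10 (P/L), 12 (L/T), 24 (E/F).
25 of the 31 comparable sites match, so the percent identity is 25/31 × 100 = 80.6%.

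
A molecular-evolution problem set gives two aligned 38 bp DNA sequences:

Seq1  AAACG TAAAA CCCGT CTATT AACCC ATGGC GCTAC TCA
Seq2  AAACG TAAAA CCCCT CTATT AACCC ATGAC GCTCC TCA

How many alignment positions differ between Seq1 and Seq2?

Differing sites — 14:G/C; 29:G/A; 34:A/C.
That gives 3 mismatches out of 38 aligned sites, so the Hamming distance is 3.

3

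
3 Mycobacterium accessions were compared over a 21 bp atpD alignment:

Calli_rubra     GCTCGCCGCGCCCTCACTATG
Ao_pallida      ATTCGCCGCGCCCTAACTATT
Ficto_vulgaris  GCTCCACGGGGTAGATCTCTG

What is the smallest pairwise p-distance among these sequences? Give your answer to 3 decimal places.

Pairwise Hamming distances:
  Calli_rubra vs Ao_pallida: 4
  Calli_rubra vs Ficto_vulgaris: 10
  Ao_pallida vs Ficto_vulgaris: 12
The smallest is 4 mismatches, between Calli_rubra and Ao_pallida; p = 4/21 = 0.190.

0.190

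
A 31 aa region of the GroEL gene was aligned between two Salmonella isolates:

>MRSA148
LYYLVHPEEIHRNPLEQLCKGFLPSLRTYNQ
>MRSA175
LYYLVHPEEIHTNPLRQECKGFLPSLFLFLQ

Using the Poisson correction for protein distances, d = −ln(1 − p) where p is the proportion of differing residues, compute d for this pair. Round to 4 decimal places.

0.2559

Mismatches occur at site 12 (R↔T), site 16 (E↔R), site 18 (L↔E), site 27 (R↔F), site 28 (T↔L), site 29 (Y↔F), site 30 (N↔L).
p = 7/31 = 0.225806.
d = −ln(1 − 0.225806) = −ln(0.774194) = 0.2559.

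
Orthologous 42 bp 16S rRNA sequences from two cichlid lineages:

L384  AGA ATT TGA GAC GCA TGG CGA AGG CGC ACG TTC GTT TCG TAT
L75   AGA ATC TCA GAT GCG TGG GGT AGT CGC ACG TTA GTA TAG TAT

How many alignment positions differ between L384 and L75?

Differing sites — 6:T/C; 8:G/C; 12:C/T; 15:A/G; 19:C/G; 21:A/T; 24:G/T; 33:C/A; 36:T/A; 38:C/A.
That gives 10 mismatches out of 42 aligned sites, so the Hamming distance is 10.

10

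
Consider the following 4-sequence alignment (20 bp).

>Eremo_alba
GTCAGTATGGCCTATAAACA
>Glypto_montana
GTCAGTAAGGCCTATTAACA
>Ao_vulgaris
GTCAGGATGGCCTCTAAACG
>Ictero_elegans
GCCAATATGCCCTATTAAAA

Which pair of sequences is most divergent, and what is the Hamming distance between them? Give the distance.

Pairwise Hamming distances:
  Eremo_alba vs Glypto_montana: 2
  Eremo_alba vs Ao_vulgaris: 3
  Eremo_alba vs Ictero_elegans: 5
  Glypto_montana vs Ao_vulgaris: 5
  Glypto_montana vs Ictero_elegans: 5
  Ao_vulgaris vs Ictero_elegans: 8
The largest is 8, between Ao_vulgaris and Ictero_elegans.

8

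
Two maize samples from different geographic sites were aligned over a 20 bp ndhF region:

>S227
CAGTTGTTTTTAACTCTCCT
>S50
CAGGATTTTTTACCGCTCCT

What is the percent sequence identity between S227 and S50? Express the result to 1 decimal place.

75.0%

The sequences differ at positions 4 (T/G), 5 (T/A), 6 (G/T), 13 (A/C), 15 (T/G).
15 of the 20 sites match, so the percent identity is 15/20 × 100 = 75.0%.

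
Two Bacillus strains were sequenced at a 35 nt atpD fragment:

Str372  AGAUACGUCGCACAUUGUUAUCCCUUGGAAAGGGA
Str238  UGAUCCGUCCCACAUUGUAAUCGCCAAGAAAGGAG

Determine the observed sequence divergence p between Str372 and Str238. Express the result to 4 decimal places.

The sequences differ at positions 1 (A/U), 5 (A/C), 10 (G/C), 19 (U/A), 23 (C/G), 25 (U/C), 26 (U/A), 27 (G/A), 34 (G/A), 35 (A/G).
There are 10 differences over 35 sites, so p = 10/35 = 0.2857.

0.2857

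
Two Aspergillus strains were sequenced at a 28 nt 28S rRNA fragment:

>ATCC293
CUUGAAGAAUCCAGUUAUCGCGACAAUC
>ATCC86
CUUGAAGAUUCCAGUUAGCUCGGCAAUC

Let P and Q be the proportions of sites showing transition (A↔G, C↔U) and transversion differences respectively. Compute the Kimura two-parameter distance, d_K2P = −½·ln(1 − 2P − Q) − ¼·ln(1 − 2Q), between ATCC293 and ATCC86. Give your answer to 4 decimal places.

0.1586

The sequences differ at positions 9 (A/U, transversion), 18 (U/G, transversion), 20 (G/U, transversion), 23 (A/G, transition).
Of the 4 differences, 1 transition and 3 transversions over 28 sites: P = 1/28 = 0.035714, Q = 3/28 = 0.107143.
d = −0.5·ln(0.821429) − 0.25·ln(0.785714) = −0.5·(-0.196710) − 0.25·(-0.241162) = 0.1586.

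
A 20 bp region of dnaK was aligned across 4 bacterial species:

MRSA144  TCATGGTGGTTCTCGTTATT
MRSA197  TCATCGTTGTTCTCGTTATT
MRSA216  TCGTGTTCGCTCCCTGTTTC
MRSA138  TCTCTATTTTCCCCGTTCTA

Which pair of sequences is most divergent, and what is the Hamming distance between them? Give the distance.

Pairwise Hamming distances:
  MRSA144 vs MRSA197: 2
  MRSA144 vs MRSA216: 9
  MRSA144 vs MRSA138: 10
  MRSA197 vs MRSA216: 10
  MRSA197 vs MRSA138: 9
  MRSA216 vs MRSA138: 12
The largest is 12, between MRSA216 and MRSA138.

12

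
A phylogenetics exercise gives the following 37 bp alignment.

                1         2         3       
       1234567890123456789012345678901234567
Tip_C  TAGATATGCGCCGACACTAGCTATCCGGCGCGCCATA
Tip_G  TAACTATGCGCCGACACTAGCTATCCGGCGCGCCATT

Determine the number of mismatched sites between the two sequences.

The sequences differ at positions 3 (G/A), 4 (A/C), 37 (A/T).
That gives 3 mismatches out of 37 aligned sites, so the Hamming distance is 3.

3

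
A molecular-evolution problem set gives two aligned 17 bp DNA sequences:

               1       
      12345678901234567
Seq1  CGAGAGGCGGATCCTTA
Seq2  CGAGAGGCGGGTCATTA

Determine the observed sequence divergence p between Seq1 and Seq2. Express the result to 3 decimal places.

0.118

Differing sites — 11:A/G; 14:C/A.
There are 2 differences over 17 sites, so p = 2/17 = 0.118.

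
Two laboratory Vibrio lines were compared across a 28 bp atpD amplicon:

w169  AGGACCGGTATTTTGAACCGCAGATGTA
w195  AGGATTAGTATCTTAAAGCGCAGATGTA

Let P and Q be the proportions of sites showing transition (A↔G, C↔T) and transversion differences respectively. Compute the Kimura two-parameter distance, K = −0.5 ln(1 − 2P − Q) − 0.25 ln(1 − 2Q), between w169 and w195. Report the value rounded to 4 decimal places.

0.2680

Differing sites — 5:C/T (Ti); 6:C/T (Ti); 7:G/A (Ti); 12:T/C (Ti); 15:G/A (Ti); 18:C/G (Tv).
Of the 6 differences, 5 transitions and 1 transversion over 28 sites: P = 5/28 = 0.178571, Q = 1/28 = 0.035714.
d = −0.5·ln(0.607144) − 0.25·ln(0.928572) = −0.5·(-0.498989) − 0.25·(-0.074107) = 0.2680.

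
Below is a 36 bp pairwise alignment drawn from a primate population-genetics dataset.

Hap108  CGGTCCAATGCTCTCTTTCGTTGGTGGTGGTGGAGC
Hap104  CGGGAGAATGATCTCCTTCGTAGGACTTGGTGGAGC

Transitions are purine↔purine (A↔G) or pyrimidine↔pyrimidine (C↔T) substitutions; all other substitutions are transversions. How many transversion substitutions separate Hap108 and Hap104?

8

Differing sites — 4:T/G (Tv); 5:C/A (Tv); 6:C/G (Tv); 11:C/A (Tv); 16:T/C (Ti); 22:T/A (Tv); 25:T/A (Tv); 26:G/C (Tv); 27:G/T (Tv).
Of the 9 differences, 1 transition and 8 transversions, so the answer is 8.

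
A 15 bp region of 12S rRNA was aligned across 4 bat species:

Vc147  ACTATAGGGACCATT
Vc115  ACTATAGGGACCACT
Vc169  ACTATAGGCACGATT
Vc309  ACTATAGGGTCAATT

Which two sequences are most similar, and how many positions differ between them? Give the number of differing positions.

Pairwise Hamming distances:
  Vc147 vs Vc115: 1
  Vc147 vs Vc169: 2
  Vc147 vs Vc309: 2
  Vc115 vs Vc169: 3
  Vc115 vs Vc309: 3
  Vc169 vs Vc309: 3
The smallest is 1, between Vc147 and Vc115.

1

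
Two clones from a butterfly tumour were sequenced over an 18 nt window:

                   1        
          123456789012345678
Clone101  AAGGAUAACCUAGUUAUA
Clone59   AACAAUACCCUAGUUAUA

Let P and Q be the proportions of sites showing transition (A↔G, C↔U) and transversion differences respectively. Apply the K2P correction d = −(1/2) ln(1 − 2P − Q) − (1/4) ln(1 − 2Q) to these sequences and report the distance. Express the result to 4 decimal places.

Differing sites — 3:G/C (Tv); 4:G/A (Ti); 8:A/C (Tv).
Of the 3 differences, 1 transition and 2 transversions over 18 sites: P = 1/18 = 0.055556, Q = 2/18 = 0.111111.
d = −0.5·ln(0.777777) − 0.25·ln(0.777778) = −0.5·(-0.251315) − 0.25·(-0.251314) = 0.1885.

0.1885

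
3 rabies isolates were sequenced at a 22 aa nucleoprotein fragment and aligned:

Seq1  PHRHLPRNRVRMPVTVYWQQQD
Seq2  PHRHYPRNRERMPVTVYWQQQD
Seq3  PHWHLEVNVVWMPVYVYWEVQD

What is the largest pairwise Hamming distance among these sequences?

10

Pairwise Hamming distances:
  Seq1 vs Seq2: 2
  Seq1 vs Seq3: 8
  Seq2 vs Seq3: 10
The largest is 10, between Seq2 and Seq3.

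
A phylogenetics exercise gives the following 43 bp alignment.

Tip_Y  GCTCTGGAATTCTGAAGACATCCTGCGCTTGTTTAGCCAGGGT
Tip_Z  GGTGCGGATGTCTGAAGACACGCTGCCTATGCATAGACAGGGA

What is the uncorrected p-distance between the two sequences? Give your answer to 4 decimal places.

Mismatches occur at site 2 (C/G), site 4 (C/G), site 5 (T/C), site 9 (A/T), site 10 (T/G), site 21 (T/C), site 22 (C/G), site 27 (G/C), site 28 (C/T), site 29 (T/A), site 32 (T/C), site 33 (T/A), site 37 (C/A), site 43 (T/A).
There are 14 differences over 43 sites, so p = 14/43 = 0.3256.

0.3256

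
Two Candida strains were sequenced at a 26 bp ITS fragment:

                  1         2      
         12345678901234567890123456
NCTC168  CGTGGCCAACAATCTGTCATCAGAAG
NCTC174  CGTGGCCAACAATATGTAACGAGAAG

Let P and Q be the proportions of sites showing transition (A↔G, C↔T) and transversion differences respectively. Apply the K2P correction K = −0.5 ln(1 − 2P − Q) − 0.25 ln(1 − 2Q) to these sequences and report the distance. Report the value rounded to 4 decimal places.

Mismatches occur at site 14 (C→A, transversion), site 18 (C→A, transversion), site 20 (T→C, transition), site 21 (C→G, transversion).
Of the 4 differences, 1 transition and 3 transversions over 26 sites: P = 1/26 = 0.038462, Q = 3/26 = 0.115385.
d = −0.5·ln(0.807691) − 0.25·ln(0.769230) = −0.5·(-0.213576) − 0.25·(-0.262365) = 0.1724.

0.1724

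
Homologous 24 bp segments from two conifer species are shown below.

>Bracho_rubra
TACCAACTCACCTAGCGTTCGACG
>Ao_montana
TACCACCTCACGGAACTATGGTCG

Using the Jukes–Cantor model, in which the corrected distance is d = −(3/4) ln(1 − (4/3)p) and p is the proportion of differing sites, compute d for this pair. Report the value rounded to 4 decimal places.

Mismatches occur at site 6 (A/C), site 12 (C/G), site 13 (T/G), site 15 (G/A), site 17 (G/T), site 18 (T/A), site 20 (C/G), site 22 (A/T).
p = 8/24 = 0.333333.
d = −0.75 · ln(1 − (4/3)·0.333333) = −0.75 · ln(0.555556) = −0.75 · (-0.587786) = 0.4408.

0.4408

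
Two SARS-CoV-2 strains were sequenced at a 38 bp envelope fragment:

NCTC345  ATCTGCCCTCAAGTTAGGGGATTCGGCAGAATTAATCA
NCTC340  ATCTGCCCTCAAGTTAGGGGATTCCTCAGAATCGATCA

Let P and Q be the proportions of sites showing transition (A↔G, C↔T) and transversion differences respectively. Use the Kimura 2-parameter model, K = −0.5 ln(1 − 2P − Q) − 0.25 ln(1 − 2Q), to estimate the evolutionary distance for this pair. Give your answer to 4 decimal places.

0.1137

Differing sites — 25:G/C (Tv); 26:G/T (Tv); 33:T/C (Ti); 34:A/G (Ti).
Of the 4 differences, 2 transitions and 2 transversions over 38 sites: P = 2/38 = 0.052632, Q = 2/38 = 0.052632.
d = −0.5·ln(0.842104) − 0.25·ln(0.894736) = −0.5·(-0.171852) − 0.25·(-0.111227) = 0.1137.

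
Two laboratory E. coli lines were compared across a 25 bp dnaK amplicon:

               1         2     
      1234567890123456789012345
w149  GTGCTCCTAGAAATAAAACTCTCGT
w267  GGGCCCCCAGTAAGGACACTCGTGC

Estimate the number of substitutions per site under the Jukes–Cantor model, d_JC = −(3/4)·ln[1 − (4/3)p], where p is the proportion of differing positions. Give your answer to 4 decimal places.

0.5716

Mismatches occur at site 2 (T↔G), site 5 (T↔C), site 8 (T↔C), site 11 (A↔T), site 14 (T↔G), site 15 (A↔G), site 17 (A↔C), site 22 (T↔G), site 23 (C↔T), site 25 (T↔C).
p = 10/25 = 0.400000.
d = −0.75 · ln(1 − (4/3)·0.400000) = −0.75 · ln(0.466667) = −0.75 · (-0.762139) = 0.5716.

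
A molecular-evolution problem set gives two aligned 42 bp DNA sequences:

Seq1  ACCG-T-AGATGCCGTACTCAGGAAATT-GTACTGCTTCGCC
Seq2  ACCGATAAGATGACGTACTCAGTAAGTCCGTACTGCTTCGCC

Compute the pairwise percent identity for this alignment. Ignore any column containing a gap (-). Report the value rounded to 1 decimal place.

89.7%

Excluding the 3 gap columns leaves 39 comparable sites.
The sequences differ at positions 13 (C/A), 23 (G/T), 26 (A/G), 28 (T/C).
35 of the 39 comparable sites match, so the percent identity is 35/39 × 100 = 89.7%.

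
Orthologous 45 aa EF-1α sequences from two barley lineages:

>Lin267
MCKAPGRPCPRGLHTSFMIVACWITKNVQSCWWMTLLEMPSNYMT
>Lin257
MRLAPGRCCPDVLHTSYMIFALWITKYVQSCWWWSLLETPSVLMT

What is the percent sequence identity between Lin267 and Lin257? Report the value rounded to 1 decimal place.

Mismatches occur at site 2 (C↔R), site 3 (K↔L), site 8 (P↔C), site 11 (R↔D), site 12 (G↔V), site 17 (F↔Y), site 20 (V↔F), site 22 (C↔L), site 27 (N↔Y), site 34 (M↔W), site 35 (T↔S), site 39 (M↔T), site 42 (N↔V), site 43 (Y↔L).
31 of the 45 sites match, so the percent identity is 31/45 × 100 = 68.9%.

68.9%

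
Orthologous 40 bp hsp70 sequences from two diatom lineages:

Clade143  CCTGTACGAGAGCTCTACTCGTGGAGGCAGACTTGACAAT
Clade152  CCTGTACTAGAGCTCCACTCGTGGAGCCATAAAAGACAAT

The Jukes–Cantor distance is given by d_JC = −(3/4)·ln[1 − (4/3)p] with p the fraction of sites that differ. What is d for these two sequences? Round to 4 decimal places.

0.1993

Mismatches occur at site 8 (G/T), site 16 (T/C), site 27 (G/C), site 30 (G/T), site 32 (C/A), site 33 (T/A), site 34 (T/A).
p = 7/40 = 0.175000.
d = −0.75 · ln(1 − (4/3)·0.175000) = −0.75 · ln(0.766667) = −0.75 · (-0.265703) = 0.1993.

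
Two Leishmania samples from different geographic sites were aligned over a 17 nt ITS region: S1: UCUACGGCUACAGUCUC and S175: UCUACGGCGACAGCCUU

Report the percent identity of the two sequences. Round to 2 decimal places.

Differing sites — 9:U/G; 14:U/C; 17:C/U.
14 of the 17 sites match, so the percent identity is 14/17 × 100 = 82.35%.

82.35%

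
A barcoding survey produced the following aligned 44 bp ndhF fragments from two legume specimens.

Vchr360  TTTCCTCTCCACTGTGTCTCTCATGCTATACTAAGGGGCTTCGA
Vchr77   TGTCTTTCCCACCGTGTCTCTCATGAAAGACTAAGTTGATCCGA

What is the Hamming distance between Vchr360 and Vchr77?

12

Differing sites — 2:T/G; 5:C/T; 7:C/T; 8:T/C; 13:T/C; 26:C/A; 27:T/A; 29:T/G; 36:G/T; 37:G/T; 39:C/A; 41:T/C.
That gives 12 mismatches out of 44 aligned sites, so the Hamming distance is 12.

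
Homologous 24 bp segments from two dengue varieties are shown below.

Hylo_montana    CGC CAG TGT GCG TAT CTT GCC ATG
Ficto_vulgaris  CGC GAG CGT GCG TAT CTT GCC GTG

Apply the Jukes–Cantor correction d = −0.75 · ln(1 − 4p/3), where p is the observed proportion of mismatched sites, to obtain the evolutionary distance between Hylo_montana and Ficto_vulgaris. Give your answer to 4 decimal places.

Differing sites — 4:C/G; 7:T/C; 22:A/G.
p = 3/24 = 0.125000.
d = −0.75 · ln(1 − (4/3)·0.125000) = −0.75 · ln(0.833333) = −0.75 · (-0.182322) = 0.1367.

0.1367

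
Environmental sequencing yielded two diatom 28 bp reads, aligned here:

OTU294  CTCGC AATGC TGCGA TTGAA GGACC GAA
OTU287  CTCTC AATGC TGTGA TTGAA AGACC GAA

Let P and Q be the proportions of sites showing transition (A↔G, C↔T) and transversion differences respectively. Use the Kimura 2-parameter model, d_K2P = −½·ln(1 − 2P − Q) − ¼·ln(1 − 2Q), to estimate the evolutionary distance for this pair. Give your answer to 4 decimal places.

0.1169

The sequences differ at positions 4 (G/T, transversion), 13 (C/T, transition), 21 (G/A, transition).
Of the 3 differences, 2 transitions and 1 transversion over 28 sites: P = 2/28 = 0.071429, Q = 1/28 = 0.035714.
d = −0.5·ln(0.821428) − 0.25·ln(0.928572) = −0.5·(-0.196711) − 0.25·(-0.074107) = 0.1169.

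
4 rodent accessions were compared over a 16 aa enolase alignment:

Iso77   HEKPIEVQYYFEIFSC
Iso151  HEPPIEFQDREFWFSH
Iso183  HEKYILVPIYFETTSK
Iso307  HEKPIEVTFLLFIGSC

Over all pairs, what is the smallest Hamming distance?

6

Pairwise Hamming distances:
  Iso77 vs Iso151: 8
  Iso77 vs Iso183: 7
  Iso77 vs Iso307: 6
  Iso151 vs Iso183: 12
  Iso151 vs Iso307: 9
  Iso183 vs Iso307: 10
The smallest is 6, between Iso77 and Iso307.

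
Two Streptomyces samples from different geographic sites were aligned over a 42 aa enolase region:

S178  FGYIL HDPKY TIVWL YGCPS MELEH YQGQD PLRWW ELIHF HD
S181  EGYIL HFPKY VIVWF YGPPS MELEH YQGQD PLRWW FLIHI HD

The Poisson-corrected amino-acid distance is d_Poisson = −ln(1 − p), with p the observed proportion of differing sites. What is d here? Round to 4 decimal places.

The sequences differ at positions 1 (F/E), 7 (D/F), 11 (T/V), 15 (L/F), 18 (C/P), 36 (E/F), 40 (F/I).
p = 7/42 = 0.166667.
d = −ln(1 − 0.166667) = −ln(0.833333) = 0.1823.

0.1823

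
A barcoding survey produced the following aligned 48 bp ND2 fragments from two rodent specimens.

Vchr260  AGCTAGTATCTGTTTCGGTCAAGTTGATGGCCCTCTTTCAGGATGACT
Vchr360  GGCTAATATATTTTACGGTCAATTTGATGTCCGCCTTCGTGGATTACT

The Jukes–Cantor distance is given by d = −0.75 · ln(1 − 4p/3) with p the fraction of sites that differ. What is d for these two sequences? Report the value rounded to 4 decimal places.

0.3360

Differing sites — 1:A/G; 6:G/A; 10:C/A; 12:G/T; 15:T/A; 23:G/T; 30:G/T; 33:C/G; 34:T/C; 38:T/C; 39:C/G; 40:A/T; 45:G/T.
p = 13/48 = 0.270833.
d = −0.75 · ln(1 − (4/3)·0.270833) = −0.75 · ln(0.638889) = −0.75 · (-0.448025) = 0.3360.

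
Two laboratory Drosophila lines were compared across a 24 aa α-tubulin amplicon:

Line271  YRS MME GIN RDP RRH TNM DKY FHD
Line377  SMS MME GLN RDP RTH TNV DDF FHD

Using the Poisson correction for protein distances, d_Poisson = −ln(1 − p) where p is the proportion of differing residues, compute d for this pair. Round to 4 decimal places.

Differing sites — 1:Y/S; 2:R/M; 8:I/L; 14:R/T; 18:M/V; 20:K/D; 21:Y/F.
p = 7/24 = 0.291667.
d = −ln(1 − 0.291667) = −ln(0.708333) = 0.3448.

0.3448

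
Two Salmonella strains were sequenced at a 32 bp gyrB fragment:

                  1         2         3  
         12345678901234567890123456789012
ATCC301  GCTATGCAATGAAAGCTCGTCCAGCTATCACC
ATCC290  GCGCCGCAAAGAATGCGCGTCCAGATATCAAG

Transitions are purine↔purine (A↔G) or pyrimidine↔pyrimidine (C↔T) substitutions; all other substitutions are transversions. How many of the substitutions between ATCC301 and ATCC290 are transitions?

Mismatches occur at site 3 (T/G, transversion), site 4 (A/C, transversion), site 5 (T/C, transition), site 10 (T/A, transversion), site 14 (A/T, transversion), site 17 (T/G, transversion), site 25 (C/A, transversion), site 31 (C/A, transversion), site 32 (C/G, transversion).
Of the 9 differences, 1 transition and 8 transversions, so the answer is 1.

1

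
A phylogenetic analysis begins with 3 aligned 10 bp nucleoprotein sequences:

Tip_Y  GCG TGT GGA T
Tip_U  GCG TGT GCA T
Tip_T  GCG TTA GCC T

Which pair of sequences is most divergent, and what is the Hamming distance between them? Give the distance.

Pairwise Hamming distances:
  Tip_Y vs Tip_U: 1
  Tip_Y vs Tip_T: 4
  Tip_U vs Tip_T: 3
The largest is 4, between Tip_Y and Tip_T.

4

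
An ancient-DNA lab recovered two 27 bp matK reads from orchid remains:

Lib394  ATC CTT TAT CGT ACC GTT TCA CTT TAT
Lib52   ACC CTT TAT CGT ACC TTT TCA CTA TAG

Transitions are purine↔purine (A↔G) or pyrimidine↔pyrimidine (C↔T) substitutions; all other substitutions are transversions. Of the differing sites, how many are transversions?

Differing sites — 2:T/C (Ti); 16:G/T (Tv); 24:T/A (Tv); 27:T/G (Tv).
Of the 4 differences, 1 transition and 3 transversions, so the answer is 3.

3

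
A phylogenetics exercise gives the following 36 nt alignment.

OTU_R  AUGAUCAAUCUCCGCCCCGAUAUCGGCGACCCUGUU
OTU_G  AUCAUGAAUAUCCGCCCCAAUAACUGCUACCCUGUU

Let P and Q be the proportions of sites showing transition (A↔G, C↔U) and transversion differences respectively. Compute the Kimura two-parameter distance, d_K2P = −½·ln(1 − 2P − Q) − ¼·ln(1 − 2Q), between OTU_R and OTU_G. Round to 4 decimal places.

The sequences differ at positions 3 (G/C, transversion), 6 (C/G, transversion), 10 (C/A, transversion), 19 (G/A, transition), 23 (U/A, transversion), 25 (G/U, transversion), 28 (G/U, transversion).
Of the 7 differences, 1 transition and 6 transversions over 36 sites: P = 1/36 = 0.027778, Q = 6/36 = 0.166667.
d = −0.5·ln(0.777777) − 0.25·ln(0.666666) = −0.5·(-0.251315) − 0.25·(-0.405466) = 0.2270.

0.2270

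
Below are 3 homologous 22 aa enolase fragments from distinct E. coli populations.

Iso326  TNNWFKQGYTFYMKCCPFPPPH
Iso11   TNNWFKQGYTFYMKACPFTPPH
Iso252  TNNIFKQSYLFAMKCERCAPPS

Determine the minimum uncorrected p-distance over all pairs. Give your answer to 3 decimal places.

0.091

Pairwise Hamming distances:
  Iso326 vs Iso11: 2
  Iso326 vs Iso252: 9
  Iso11 vs Iso252: 10
The smallest is 2 mismatches, between Iso326 and Iso11; p = 2/22 = 0.091.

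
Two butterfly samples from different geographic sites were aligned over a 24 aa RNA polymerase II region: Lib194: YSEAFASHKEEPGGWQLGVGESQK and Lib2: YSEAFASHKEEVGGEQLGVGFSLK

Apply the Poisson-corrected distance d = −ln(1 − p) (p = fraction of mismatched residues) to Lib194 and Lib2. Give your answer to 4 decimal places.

0.1823

Differing sites — 12:P/V; 15:W/E; 21:E/F; 23:Q/L.
p = 4/24 = 0.166667.
d = −ln(1 − 0.166667) = −ln(0.833333) = 0.1823.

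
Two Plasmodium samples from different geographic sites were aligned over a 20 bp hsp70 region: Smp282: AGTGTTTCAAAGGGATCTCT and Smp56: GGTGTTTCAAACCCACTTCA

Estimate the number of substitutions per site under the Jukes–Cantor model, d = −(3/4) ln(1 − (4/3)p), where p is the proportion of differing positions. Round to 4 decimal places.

Mismatches occur at site 1 (A→G), site 12 (G→C), site 13 (G→C), site 14 (G→C), site 16 (T→C), site 17 (C→T), site 20 (T→A).
p = 7/20 = 0.350000.
d = −0.75 · ln(1 − (4/3)·0.350000) = −0.75 · ln(0.533333) = −0.75 · (-0.628609) = 0.4715.

0.4715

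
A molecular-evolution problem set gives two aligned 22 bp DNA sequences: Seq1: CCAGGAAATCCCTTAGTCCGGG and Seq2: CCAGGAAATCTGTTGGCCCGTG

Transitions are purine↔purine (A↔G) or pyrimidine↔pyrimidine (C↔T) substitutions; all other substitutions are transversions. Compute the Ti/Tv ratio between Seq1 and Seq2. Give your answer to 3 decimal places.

Mismatches occur at site 11 (C↔T, transition), site 12 (C↔G, transversion), site 15 (A↔G, transition), site 17 (T↔C, transition), site 21 (G↔T, transversion).
Of the 5 differences, 3 transitions and 2 transversions, so Ti/Tv = 3/2 = 1.500.

1.500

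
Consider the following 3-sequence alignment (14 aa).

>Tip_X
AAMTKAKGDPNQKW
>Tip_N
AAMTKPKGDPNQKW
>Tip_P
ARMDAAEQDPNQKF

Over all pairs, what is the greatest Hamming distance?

7

Pairwise Hamming distances:
  Tip_X vs Tip_N: 1
  Tip_X vs Tip_P: 6
  Tip_N vs Tip_P: 7
The largest is 7, between Tip_N and Tip_P.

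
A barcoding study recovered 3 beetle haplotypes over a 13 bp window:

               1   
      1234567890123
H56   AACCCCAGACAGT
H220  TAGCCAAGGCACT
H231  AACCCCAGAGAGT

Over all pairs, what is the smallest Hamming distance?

Pairwise Hamming distances:
  H56 vs H220: 5
  H56 vs H231: 1
  H220 vs H231: 6
The smallest is 1, between H56 and H231.

1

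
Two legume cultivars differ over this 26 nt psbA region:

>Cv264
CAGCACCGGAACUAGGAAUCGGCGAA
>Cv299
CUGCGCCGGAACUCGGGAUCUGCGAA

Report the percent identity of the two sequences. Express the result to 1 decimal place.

The sequences differ at positions 2 (A/U), 5 (A/G), 14 (A/C), 17 (A/G), 21 (G/U).
21 of the 26 sites match, so the percent identity is 21/26 × 100 = 80.8%.

80.8%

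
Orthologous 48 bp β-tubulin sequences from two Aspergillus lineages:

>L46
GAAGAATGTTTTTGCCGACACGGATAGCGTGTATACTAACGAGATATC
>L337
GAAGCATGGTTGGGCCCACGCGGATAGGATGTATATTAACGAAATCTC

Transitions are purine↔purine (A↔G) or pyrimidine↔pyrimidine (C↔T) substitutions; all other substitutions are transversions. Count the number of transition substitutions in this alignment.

4

Differing sites — 5:A/C (Tv); 9:T/G (Tv); 12:T/G (Tv); 13:T/G (Tv); 17:G/C (Tv); 20:A/G (Ti); 28:C/G (Tv); 29:G/A (Ti); 36:C/T (Ti); 43:G/A (Ti); 46:A/C (Tv).
Of the 11 differences, 4 transitions and 7 transversions, so the answer is 4.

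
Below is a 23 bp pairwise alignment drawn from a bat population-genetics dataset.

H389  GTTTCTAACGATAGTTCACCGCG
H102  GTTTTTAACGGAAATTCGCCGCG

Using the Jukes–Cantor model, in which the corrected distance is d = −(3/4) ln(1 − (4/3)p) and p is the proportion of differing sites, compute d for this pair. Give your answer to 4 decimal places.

The sequences differ at positions 5 (C/T), 11 (A/G), 12 (T/A), 14 (G/A), 18 (A/G).
p = 5/23 = 0.217391.
d = −0.75 · ln(1 − (4/3)·0.217391) = −0.75 · ln(0.710145) = −0.75 · (-0.342286) = 0.2567.

0.2567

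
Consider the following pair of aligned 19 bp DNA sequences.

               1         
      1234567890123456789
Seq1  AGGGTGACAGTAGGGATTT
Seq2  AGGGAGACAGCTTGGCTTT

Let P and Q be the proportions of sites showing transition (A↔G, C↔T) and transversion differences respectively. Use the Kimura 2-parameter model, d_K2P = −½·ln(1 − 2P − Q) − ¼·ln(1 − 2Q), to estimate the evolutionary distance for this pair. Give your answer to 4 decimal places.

Mismatches occur at site 5 (T→A, transversion), site 11 (T→C, transition), site 12 (A→T, transversion), site 13 (G→T, transversion), site 16 (A→C, transversion).
Of the 5 differences, 1 transition and 4 transversions over 19 sites: P = 1/19 = 0.052632, Q = 4/19 = 0.210526.
d = −0.5·ln(0.684210) − 0.25·ln(0.578948) = −0.5·(-0.379490) − 0.25·(-0.546543) = 0.3264.

0.3264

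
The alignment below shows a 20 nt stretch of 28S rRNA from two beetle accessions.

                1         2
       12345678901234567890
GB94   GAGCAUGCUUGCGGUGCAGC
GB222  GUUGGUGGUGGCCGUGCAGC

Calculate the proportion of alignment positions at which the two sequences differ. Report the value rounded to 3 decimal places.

The sequences differ at positions 2 (A/U), 3 (G/U), 4 (C/G), 5 (A/G), 8 (C/G), 10 (U/G), 13 (G/C).
There are 7 differences over 20 sites, so p = 7/20 = 0.350.

0.350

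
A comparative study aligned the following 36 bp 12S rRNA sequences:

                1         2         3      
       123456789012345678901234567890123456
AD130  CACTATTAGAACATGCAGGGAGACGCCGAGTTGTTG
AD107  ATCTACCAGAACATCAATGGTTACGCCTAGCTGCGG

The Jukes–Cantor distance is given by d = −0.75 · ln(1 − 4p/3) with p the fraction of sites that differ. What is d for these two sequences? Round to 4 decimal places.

Differing sites — 1:C/A; 2:A/T; 6:T/C; 7:T/C; 15:G/C; 16:C/A; 18:G/T; 21:A/T; 22:G/T; 28:G/T; 31:T/C; 34:T/C; 35:T/G.
p = 13/36 = 0.361111.
d = −0.75 · ln(1 − (4/3)·0.361111) = −0.75 · ln(0.518519) = −0.75 · (-0.656779) = 0.4926.

0.4926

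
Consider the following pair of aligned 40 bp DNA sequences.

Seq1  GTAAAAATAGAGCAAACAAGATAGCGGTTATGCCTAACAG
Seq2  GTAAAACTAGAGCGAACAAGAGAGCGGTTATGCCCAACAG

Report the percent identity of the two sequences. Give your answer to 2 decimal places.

90.00%

The sequences differ at positions 7 (A/C), 14 (A/G), 22 (T/G), 35 (T/C).
36 of the 40 sites match, so the percent identity is 36/40 × 100 = 90.00%.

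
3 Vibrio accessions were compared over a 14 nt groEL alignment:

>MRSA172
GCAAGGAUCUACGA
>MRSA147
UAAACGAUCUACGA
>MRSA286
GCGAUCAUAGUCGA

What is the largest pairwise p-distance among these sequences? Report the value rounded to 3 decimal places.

0.571

Pairwise Hamming distances:
  MRSA172 vs MRSA147: 3
  MRSA172 vs MRSA286: 6
  MRSA147 vs MRSA286: 8
The largest is 8 mismatches, between MRSA147 and MRSA286; p = 8/14 = 0.571.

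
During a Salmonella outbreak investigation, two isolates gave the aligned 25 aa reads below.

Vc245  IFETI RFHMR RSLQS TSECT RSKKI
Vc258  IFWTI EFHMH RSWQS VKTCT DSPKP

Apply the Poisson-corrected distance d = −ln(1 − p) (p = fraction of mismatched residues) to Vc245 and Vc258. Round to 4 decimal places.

Differing sites — 3:E/W; 6:R/E; 10:R/H; 13:L/W; 16:T/V; 17:S/K; 18:E/T; 21:R/D; 23:K/P; 25:I/P.
p = 10/25 = 0.400000.
d = −ln(1 − 0.400000) = −ln(0.600000) = 0.5108.

0.5108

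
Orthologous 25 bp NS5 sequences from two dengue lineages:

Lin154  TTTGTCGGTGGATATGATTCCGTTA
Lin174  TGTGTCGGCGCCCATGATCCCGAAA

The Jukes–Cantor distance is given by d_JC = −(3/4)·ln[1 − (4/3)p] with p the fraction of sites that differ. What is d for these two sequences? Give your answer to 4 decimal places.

0.4172

Mismatches occur at site 2 (T→G), site 9 (T→C), site 11 (G→C), site 12 (A→C), site 13 (T→C), site 19 (T→C), site 23 (T→A), site 24 (T→A).
p = 8/25 = 0.320000.
d = −0.75 · ln(1 − (4/3)·0.320000) = −0.75 · ln(0.573333) = −0.75 · (-0.556289) = 0.4172.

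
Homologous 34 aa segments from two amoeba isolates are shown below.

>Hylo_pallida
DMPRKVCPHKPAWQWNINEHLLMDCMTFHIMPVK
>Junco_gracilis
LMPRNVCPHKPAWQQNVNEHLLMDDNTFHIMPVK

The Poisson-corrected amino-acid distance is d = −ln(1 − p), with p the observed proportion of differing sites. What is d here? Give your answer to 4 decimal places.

0.1942

The sequences differ at positions 1 (D/L), 5 (K/N), 15 (W/Q), 17 (I/V), 25 (C/D), 26 (M/N).
p = 6/34 = 0.176471.
d = −ln(1 − 0.176471) = −ln(0.823529) = 0.1942.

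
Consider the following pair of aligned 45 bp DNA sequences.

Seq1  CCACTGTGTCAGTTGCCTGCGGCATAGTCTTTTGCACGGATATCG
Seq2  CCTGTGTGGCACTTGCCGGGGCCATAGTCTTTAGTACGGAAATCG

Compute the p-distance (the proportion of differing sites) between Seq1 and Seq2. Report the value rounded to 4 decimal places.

0.2222

Differing sites — 3:A/T; 4:C/G; 9:T/G; 12:G/C; 18:T/G; 20:C/G; 22:G/C; 33:T/A; 35:C/T; 41:T/A.
There are 10 differences over 45 sites, so p = 10/45 = 0.2222.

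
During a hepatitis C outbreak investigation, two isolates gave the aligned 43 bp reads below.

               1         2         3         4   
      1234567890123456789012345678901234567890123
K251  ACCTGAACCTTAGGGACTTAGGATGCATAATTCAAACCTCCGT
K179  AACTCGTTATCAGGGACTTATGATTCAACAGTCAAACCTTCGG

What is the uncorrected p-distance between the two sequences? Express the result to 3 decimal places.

Mismatches occur at site 2 (C↔A), site 5 (G↔C), site 6 (A↔G), site 7 (A↔T), site 8 (C↔T), site 9 (C↔A), site 11 (T↔C), site 21 (G↔T), site 25 (G↔T), site 28 (T↔A), site 29 (A↔C), site 31 (T↔G), site 40 (C↔T), site 43 (T↔G).
There are 14 differences over 43 sites, so p = 14/43 = 0.326.

0.326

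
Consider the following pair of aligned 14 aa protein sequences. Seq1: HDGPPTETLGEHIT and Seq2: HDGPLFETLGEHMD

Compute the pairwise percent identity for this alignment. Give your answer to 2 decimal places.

71.43%

Mismatches occur at site 5 (P/L), site 6 (T/F), site 13 (I/M), site 14 (T/D).
10 of the 14 sites match, so the percent identity is 10/14 × 100 = 71.43%.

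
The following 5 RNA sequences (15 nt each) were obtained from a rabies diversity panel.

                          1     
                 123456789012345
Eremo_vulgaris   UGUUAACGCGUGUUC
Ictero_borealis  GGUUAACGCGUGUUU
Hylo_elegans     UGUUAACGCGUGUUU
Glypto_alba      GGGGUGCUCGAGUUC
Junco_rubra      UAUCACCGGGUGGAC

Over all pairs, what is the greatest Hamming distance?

Pairwise Hamming distances:
  Eremo_vulgaris vs Ictero_borealis: 2
  Eremo_vulgaris vs Hylo_elegans: 1
  Eremo_vulgaris vs Glypto_alba: 7
  Eremo_vulgaris vs Junco_rubra: 6
  Ictero_borealis vs Hylo_elegans: 1
  Ictero_borealis vs Glypto_alba: 7
  Ictero_borealis vs Junco_rubra: 8
  Hylo_elegans vs Glypto_alba: 8
  Hylo_elegans vs Junco_rubra: 7
  Glypto_alba vs Junco_rubra: 11
The largest is 11, between Glypto_alba and Junco_rubra.

11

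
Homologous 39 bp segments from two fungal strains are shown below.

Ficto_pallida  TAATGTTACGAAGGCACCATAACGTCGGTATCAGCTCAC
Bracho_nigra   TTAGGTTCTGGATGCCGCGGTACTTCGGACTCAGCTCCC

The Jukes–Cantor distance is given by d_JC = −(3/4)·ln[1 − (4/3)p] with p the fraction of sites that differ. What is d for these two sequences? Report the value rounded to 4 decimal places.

The sequences differ at positions 2 (A/T), 4 (T/G), 8 (A/C), 9 (C/T), 11 (A/G), 13 (G/T), 16 (A/C), 17 (C/G), 19 (A/G), 20 (T/G), 21 (A/T), 24 (G/T), 29 (T/A), 30 (A/C), 38 (A/C).
p = 15/39 = 0.384615.
d = −0.75 · ln(1 − (4/3)·0.384615) = −0.75 · ln(0.487180) = −0.75 · (-0.719122) = 0.5393.

0.5393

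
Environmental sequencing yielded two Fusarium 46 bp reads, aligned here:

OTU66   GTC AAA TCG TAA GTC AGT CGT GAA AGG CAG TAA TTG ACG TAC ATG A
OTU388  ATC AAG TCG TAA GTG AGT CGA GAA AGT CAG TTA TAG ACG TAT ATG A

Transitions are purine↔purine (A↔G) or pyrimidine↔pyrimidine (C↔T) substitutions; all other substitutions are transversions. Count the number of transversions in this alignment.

The sequences differ at positions 1 (G/A, transition), 6 (A/G, transition), 15 (C/G, transversion), 21 (T/A, transversion), 27 (G/T, transversion), 32 (A/T, transversion), 35 (T/A, transversion), 42 (C/T, transition).
Of the 8 differences, 3 transitions and 5 transversions, so the answer is 5.

5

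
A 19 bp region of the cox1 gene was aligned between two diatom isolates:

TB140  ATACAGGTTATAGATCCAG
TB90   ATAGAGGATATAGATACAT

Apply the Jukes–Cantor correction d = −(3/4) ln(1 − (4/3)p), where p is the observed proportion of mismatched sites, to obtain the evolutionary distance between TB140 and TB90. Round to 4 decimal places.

0.2471

The sequences differ at positions 4 (C/G), 8 (T/A), 16 (C/A), 19 (G/T).
p = 4/19 = 0.210526.
d = −0.75 · ln(1 − (4/3)·0.210526) = −0.75 · ln(0.719299) = −0.75 · (-0.329478) = 0.2471.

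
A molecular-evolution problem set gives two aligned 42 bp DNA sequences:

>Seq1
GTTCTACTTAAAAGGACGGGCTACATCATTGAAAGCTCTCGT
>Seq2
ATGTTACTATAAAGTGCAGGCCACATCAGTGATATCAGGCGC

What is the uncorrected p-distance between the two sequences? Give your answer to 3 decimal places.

Mismatches occur at site 1 (G↔A), site 3 (T↔G), site 4 (C↔T), site 9 (T↔A), site 10 (A↔T), site 15 (G↔T), site 16 (A↔G), site 18 (G↔A), site 22 (T↔C), site 29 (T↔G), site 33 (A↔T), site 35 (G↔T), site 37 (T↔A), site 38 (C↔G), site 39 (T↔G), site 42 (T↔C).
There are 16 differences over 42 sites, so p = 16/42 = 0.381.

0.381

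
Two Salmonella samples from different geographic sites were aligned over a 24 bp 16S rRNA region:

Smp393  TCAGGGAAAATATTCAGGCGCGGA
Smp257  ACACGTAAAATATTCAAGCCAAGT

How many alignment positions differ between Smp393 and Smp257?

8

Differing sites — 1:T/A; 4:G/C; 6:G/T; 17:G/A; 20:G/C; 21:C/A; 22:G/A; 24:A/T.
That gives 8 mismatches out of 24 aligned sites, so the Hamming distance is 8.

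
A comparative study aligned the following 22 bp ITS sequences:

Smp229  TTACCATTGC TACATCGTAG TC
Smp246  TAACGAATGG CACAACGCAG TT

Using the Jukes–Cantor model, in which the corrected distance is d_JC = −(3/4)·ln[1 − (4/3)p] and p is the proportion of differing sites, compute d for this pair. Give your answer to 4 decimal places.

Differing sites — 2:T/A; 5:C/G; 7:T/A; 10:C/G; 11:T/C; 15:T/A; 18:T/C; 22:C/T.
p = 8/22 = 0.363636.
d = −0.75 · ln(1 − (4/3)·0.363636) = −0.75 · ln(0.515152) = −0.75 · (-0.663293) = 0.4975.

0.4975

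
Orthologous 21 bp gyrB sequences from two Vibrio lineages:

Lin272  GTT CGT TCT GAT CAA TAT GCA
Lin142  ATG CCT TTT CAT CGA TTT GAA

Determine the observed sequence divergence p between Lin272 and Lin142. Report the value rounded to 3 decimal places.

0.381

The sequences differ at positions 1 (G/A), 3 (T/G), 5 (G/C), 8 (C/T), 10 (G/C), 14 (A/G), 17 (A/T), 20 (C/A).
There are 8 differences over 21 sites, so p = 8/21 = 0.381.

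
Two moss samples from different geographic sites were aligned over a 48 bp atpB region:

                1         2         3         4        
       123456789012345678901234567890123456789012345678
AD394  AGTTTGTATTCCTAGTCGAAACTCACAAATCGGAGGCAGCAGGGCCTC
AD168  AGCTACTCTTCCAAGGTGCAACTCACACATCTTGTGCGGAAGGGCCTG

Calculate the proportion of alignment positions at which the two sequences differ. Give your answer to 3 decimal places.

Differing sites — 3:T/C; 5:T/A; 6:G/C; 8:A/C; 13:T/A; 16:T/G; 17:C/T; 19:A/C; 28:A/C; 32:G/T; 33:G/T; 34:A/G; 35:G/T; 38:A/G; 40:C/A; 48:C/G.
There are 16 differences over 48 sites, so p = 16/48 = 0.333.

0.333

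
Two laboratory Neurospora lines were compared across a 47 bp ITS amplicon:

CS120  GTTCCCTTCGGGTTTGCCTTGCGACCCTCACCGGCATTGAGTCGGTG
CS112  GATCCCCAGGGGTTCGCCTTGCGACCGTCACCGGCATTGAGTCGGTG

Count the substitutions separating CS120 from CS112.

6

Differing sites — 2:T/A; 7:T/C; 8:T/A; 9:C/G; 15:T/C; 27:C/G.
That gives 6 mismatches out of 47 aligned sites, so the Hamming distance is 6.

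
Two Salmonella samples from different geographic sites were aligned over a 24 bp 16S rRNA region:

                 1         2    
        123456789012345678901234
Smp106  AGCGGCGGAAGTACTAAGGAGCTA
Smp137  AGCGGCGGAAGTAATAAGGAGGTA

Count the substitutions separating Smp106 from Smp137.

2

Mismatches occur at site 14 (C/A), site 22 (C/G).
That gives 2 mismatches out of 24 aligned sites, so the Hamming distance is 2.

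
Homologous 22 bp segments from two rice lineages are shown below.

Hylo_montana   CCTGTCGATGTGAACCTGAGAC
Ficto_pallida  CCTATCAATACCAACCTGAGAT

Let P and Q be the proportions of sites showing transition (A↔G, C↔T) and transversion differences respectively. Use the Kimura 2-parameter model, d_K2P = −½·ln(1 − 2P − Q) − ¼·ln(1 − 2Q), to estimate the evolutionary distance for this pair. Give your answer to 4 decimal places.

0.3704

Mismatches occur at site 4 (G/A, transition), site 7 (G/A, transition), site 10 (G/A, transition), site 11 (T/C, transition), site 12 (G/C, transversion), site 22 (C/T, transition).
Of the 6 differences, 5 transitions and 1 transversion over 22 sites: P = 5/22 = 0.227273, Q = 1/22 = 0.045455.
d = −0.5·ln(0.499999) − 0.25·ln(0.909090) = −0.5·(-0.693149) − 0.25·(-0.095311) = 0.3704.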